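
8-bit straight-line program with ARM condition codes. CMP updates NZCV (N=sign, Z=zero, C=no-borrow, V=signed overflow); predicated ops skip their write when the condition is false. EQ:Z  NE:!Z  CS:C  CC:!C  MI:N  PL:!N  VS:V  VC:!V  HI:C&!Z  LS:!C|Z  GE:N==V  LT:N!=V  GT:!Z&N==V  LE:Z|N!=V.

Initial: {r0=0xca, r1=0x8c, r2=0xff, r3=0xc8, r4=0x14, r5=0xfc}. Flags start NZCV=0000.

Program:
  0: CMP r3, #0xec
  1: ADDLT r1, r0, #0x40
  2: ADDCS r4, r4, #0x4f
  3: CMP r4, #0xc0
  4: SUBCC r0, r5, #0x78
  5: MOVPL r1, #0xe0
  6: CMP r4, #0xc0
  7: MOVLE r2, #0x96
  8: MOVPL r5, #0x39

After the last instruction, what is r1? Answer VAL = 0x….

VAL = 0xe0

0: ✓ CMP  NZCV=1000
1: ✓ ADDLT  r1←0x0a
2: · ADDCS
3: ✓ CMP  NZCV=0000
4: ✓ SUBCC  r0←0x84
5: ✓ MOVPL  r1←0xe0
6: ✓ CMP  NZCV=0000
7: · MOVLE
8: ✓ MOVPL  r5←0x39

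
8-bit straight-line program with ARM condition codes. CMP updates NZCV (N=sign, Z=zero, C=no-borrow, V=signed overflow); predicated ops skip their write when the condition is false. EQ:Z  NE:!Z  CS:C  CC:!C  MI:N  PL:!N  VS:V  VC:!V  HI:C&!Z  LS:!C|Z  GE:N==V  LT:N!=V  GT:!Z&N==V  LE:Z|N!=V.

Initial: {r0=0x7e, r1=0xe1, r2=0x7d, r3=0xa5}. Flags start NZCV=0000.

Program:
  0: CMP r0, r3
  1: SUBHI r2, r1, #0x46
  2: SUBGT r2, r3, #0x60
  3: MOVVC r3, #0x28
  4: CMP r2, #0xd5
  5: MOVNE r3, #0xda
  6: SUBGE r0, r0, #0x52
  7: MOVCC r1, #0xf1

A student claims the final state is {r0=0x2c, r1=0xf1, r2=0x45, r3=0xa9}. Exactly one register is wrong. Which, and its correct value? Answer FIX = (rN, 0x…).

FIX = (r3, 0xda)

0: ✓ CMP  NZCV=1001
1: · SUBHI
2: ✓ SUBGT  r2←0x45
3: · MOVVC
4: ✓ CMP  NZCV=0000
5: ✓ MOVNE  r3←0xda
6: ✓ SUBGE  r0←0x2c
7: ✓ MOVCC  r1←0xf1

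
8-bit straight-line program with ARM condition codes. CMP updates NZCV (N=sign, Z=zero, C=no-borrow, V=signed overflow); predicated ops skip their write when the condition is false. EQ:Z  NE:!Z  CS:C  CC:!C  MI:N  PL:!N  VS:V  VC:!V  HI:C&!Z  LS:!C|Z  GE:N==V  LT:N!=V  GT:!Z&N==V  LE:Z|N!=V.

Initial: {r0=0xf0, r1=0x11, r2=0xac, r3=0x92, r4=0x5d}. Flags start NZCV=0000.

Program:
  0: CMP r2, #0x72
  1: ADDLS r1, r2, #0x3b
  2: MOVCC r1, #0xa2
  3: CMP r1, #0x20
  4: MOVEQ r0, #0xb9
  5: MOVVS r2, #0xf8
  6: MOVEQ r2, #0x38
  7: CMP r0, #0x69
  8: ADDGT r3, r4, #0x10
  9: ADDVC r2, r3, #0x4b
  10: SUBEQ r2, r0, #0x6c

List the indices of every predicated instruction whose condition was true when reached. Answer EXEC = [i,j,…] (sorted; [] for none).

EXEC = [9]

0: ✓ CMP  NZCV=0011
1: · ADDLS
2: · MOVCC
3: ✓ CMP  NZCV=1000
4: · MOVEQ
5: · MOVVS
6: · MOVEQ
7: ✓ CMP  NZCV=1010
8: · ADDGT
9: ✓ ADDVC  r2←0xdd
10: · SUBEQ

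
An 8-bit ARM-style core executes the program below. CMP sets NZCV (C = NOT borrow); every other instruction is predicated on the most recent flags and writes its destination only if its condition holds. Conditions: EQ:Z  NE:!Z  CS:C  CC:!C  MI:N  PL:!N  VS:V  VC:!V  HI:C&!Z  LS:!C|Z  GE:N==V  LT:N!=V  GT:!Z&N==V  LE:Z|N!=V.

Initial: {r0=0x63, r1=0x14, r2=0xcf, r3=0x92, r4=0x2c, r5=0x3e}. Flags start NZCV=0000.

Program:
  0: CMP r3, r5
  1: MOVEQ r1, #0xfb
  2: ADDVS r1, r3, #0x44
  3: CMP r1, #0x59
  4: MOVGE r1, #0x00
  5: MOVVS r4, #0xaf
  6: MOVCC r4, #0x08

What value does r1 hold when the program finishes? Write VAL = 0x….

VAL = 0xd6

0: ✓ CMP  NZCV=0011
1: · MOVEQ
2: ✓ ADDVS  r1←0xd6
3: ✓ CMP  NZCV=0011
4: · MOVGE
5: ✓ MOVVS  r4←0xaf
6: · MOVCC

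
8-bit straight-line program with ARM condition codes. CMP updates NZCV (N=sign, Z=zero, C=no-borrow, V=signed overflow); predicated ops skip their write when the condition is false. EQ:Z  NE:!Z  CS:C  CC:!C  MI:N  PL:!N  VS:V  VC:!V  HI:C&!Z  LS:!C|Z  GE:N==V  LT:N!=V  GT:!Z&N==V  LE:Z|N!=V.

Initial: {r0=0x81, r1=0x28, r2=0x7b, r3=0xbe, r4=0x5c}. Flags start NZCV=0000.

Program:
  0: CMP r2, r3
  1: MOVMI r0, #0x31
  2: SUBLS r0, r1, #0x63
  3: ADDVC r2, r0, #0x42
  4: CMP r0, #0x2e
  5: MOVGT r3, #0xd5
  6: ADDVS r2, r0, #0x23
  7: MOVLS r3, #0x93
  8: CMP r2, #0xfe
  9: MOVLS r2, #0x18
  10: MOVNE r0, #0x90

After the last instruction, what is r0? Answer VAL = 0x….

0: ✓ CMP  NZCV=1001
1: ✓ MOVMI  r0←0x31
2: ✓ SUBLS  r0←0xc5
3: · ADDVC
4: ✓ CMP  NZCV=1010
5: · MOVGT
6: · ADDVS
7: · MOVLS
8: ✓ CMP  NZCV=0000
9: ✓ MOVLS  r2←0x18
10: ✓ MOVNE  r0←0x90

VAL = 0x90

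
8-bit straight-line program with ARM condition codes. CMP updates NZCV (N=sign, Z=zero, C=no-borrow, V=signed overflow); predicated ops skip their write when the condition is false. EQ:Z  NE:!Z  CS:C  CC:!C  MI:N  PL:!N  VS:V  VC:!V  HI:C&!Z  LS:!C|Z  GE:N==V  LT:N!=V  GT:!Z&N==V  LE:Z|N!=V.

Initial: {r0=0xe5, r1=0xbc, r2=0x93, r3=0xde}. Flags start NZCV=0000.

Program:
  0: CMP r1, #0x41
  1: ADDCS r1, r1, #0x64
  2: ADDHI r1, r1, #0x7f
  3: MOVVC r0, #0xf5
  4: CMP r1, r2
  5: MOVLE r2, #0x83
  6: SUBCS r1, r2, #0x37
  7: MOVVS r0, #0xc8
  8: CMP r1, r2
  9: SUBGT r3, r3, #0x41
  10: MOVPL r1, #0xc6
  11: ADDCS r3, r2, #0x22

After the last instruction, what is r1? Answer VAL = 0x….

0: ✓ CMP  NZCV=0011
1: ✓ ADDCS  r1←0x20
2: ✓ ADDHI  r1←0x9f
3: · MOVVC
4: ✓ CMP  NZCV=0010
5: · MOVLE
6: ✓ SUBCS  r1←0x5c
7: · MOVVS
8: ✓ CMP  NZCV=1001
9: ✓ SUBGT  r3←0x9d
10: · MOVPL
11: · ADDCS

VAL = 0x5c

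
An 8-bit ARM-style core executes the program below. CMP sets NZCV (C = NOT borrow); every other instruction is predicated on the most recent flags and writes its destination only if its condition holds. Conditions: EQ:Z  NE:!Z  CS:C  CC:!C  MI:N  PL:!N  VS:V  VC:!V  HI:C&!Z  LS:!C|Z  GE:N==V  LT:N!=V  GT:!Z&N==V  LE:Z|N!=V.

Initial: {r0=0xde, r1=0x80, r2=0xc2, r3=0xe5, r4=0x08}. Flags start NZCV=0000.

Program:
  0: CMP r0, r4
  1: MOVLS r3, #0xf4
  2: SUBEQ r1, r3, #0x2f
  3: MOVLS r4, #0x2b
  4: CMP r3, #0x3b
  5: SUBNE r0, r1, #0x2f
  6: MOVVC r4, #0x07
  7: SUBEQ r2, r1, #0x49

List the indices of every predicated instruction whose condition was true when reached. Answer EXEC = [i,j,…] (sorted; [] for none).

[0] flags=1010 → (cmp)
[1] flags=1010 LS?F → skip
[2] flags=1010 EQ?F → skip
[3] flags=1010 LS?F → skip
[4] flags=1010 → (cmp)
[5] flags=1010 NE?T → r0=0x51
[6] flags=1010 VC?T → r4=0x07
[7] flags=1010 EQ?F → skip

EXEC = [5,6]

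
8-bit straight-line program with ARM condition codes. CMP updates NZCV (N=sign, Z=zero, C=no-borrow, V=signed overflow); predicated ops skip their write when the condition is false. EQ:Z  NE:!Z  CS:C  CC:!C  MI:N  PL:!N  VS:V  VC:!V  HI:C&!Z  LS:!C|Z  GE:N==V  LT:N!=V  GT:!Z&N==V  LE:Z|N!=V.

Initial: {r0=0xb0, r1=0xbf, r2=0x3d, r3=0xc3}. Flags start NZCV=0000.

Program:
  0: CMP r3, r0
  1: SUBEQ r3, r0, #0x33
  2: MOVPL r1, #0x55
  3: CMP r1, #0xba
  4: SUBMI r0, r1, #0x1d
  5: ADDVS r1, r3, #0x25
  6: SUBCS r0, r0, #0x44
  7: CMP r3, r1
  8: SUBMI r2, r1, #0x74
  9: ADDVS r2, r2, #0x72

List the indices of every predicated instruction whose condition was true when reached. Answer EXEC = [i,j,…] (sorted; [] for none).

EXEC = [2,4,5,8]

[0] flags=0010 → (cmp)
[1] flags=0010 EQ?F → skip
[2] flags=0010 PL?T → r1=0x55
[3] flags=1001 → (cmp)
[4] flags=1001 MI?T → r0=0x38
[5] flags=1001 VS?T → r1=0xe8
[6] flags=1001 CS?F → skip
[7] flags=1000 → (cmp)
[8] flags=1000 MI?T → r2=0x74
[9] flags=1000 VS?F → skip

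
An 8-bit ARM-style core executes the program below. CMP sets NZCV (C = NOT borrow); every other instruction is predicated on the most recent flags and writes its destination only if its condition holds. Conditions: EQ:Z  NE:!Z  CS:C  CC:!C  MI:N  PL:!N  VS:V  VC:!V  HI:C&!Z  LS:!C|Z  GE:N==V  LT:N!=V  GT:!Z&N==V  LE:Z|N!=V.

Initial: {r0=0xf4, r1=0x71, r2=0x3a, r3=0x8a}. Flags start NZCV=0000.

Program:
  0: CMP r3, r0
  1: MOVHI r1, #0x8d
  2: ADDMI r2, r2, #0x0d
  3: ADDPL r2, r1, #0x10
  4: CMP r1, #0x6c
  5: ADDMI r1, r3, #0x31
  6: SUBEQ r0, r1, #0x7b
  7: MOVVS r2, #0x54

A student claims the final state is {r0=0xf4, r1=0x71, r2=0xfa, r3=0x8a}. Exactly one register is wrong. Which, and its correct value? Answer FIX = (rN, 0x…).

FIX = (r2, 0x47)

[0] flags=1000 → (cmp)
[1] flags=1000 HI?F → skip
[2] flags=1000 MI?T → r2=0x47
[3] flags=1000 PL?F → skip
[4] flags=0010 → (cmp)
[5] flags=0010 MI?F → skip
[6] flags=0010 EQ?F → skip
[7] flags=0010 VS?F → skip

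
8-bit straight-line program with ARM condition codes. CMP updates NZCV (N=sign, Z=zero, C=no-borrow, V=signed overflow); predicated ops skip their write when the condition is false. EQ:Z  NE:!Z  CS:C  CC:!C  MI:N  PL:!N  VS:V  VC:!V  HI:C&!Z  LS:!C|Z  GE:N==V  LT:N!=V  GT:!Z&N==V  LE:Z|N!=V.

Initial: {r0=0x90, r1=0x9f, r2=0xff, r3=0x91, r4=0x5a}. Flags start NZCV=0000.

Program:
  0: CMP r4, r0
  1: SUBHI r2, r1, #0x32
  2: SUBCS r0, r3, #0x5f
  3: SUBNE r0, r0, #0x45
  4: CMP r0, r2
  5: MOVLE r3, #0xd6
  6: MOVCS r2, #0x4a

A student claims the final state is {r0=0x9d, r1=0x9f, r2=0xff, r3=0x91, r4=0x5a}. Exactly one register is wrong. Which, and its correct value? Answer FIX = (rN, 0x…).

FIX = (r0, 0x4b)

0: ✓ CMP  NZCV=1001
1: · SUBHI
2: · SUBCS
3: ✓ SUBNE  r0←0x4b
4: ✓ CMP  NZCV=0000
5: · MOVLE
6: · MOVCS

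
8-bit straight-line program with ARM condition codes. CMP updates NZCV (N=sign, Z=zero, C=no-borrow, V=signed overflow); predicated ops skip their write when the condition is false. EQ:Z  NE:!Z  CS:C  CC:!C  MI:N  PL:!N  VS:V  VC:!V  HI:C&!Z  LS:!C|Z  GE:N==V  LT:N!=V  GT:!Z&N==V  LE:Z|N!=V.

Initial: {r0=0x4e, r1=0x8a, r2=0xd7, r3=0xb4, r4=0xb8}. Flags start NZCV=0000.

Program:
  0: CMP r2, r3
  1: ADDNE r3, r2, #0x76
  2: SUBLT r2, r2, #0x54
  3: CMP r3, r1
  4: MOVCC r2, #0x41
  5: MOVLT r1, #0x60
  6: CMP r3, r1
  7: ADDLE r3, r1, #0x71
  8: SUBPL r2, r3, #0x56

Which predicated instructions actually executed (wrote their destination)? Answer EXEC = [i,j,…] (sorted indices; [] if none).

EXEC = [1,4]

[0] flags=0010 → (cmp)
[1] flags=0010 NE?T → r3=0x4d
[2] flags=0010 LT?F → skip
[3] flags=1001 → (cmp)
[4] flags=1001 CC?T → r2=0x41
[5] flags=1001 LT?F → skip
[6] flags=1001 → (cmp)
[7] flags=1001 LE?F → skip
[8] flags=1001 PL?F → skip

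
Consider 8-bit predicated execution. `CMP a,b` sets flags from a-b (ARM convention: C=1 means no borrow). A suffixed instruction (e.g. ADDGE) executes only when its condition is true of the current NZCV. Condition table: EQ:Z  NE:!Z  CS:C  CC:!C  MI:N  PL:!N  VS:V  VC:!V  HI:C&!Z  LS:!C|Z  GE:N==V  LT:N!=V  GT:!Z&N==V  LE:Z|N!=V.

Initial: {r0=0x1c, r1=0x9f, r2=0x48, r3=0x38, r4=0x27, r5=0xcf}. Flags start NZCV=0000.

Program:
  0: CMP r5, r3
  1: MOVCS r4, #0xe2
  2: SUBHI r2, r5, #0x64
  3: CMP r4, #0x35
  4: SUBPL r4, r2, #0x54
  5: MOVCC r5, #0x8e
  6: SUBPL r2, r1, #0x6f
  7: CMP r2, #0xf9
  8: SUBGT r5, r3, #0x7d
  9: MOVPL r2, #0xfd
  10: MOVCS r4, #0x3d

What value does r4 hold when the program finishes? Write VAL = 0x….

0: ✓ CMP  NZCV=1010
1: ✓ MOVCS  r4←0xe2
2: ✓ SUBHI  r2←0x6b
3: ✓ CMP  NZCV=1010
4: · SUBPL
5: · MOVCC
6: · SUBPL
7: ✓ CMP  NZCV=0000
8: ✓ SUBGT  r5←0xbb
9: ✓ MOVPL  r2←0xfd
10: · MOVCS

VAL = 0xe2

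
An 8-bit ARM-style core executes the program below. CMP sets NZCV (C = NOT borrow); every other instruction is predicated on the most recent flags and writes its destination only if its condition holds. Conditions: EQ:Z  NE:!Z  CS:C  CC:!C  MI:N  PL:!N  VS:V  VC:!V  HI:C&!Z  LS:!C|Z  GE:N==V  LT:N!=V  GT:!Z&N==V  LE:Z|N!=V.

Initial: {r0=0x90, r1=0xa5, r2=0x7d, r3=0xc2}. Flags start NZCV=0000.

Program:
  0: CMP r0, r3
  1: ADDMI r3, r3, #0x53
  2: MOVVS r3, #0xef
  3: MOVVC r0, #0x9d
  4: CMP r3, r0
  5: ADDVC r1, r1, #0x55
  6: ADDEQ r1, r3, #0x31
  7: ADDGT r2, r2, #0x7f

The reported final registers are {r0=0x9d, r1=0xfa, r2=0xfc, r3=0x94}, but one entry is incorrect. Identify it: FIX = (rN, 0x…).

0: ✓ CMP  NZCV=1000
1: ✓ ADDMI  r3←0x15
2: · MOVVS
3: ✓ MOVVC  r0←0x9d
4: ✓ CMP  NZCV=0000
5: ✓ ADDVC  r1←0xfa
6: · ADDEQ
7: ✓ ADDGT  r2←0xfc

FIX = (r3, 0x15)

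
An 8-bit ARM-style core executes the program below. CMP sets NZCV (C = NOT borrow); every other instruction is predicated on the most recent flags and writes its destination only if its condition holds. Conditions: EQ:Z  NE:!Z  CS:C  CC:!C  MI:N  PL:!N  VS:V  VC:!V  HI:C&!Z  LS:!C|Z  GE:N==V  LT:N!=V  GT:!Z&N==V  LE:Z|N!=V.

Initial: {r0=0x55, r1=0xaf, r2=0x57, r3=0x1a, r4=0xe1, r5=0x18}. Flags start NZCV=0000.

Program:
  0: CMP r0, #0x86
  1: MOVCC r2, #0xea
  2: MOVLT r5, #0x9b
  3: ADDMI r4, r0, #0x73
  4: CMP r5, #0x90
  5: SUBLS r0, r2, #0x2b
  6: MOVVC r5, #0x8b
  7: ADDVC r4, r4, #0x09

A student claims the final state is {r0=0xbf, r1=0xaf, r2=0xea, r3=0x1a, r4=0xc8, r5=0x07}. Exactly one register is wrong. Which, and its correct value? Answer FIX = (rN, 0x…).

[0] flags=1001 → (cmp)
[1] flags=1001 CC?T → r2=0xea
[2] flags=1001 LT?F → skip
[3] flags=1001 MI?T → r4=0xc8
[4] flags=1001 → (cmp)
[5] flags=1001 LS?T → r0=0xbf
[6] flags=1001 VC?F → skip
[7] flags=1001 VC?F → skip

FIX = (r5, 0x18)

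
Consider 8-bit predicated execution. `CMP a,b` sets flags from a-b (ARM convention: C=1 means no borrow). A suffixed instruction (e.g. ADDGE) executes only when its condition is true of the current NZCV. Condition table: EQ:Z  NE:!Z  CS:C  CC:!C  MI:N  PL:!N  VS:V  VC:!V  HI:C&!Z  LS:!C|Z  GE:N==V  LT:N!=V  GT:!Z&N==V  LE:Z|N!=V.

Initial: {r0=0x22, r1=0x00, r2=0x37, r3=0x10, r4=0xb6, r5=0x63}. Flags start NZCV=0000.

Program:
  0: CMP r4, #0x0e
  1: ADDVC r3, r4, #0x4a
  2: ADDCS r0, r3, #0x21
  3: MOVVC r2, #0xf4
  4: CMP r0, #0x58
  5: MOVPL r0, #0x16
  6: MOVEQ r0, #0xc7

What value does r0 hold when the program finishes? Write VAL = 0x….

VAL = 0x21

0: ✓ CMP  NZCV=1010
1: ✓ ADDVC  r3←0x00
2: ✓ ADDCS  r0←0x21
3: ✓ MOVVC  r2←0xf4
4: ✓ CMP  NZCV=1000
5: · MOVPL
6: · MOVEQ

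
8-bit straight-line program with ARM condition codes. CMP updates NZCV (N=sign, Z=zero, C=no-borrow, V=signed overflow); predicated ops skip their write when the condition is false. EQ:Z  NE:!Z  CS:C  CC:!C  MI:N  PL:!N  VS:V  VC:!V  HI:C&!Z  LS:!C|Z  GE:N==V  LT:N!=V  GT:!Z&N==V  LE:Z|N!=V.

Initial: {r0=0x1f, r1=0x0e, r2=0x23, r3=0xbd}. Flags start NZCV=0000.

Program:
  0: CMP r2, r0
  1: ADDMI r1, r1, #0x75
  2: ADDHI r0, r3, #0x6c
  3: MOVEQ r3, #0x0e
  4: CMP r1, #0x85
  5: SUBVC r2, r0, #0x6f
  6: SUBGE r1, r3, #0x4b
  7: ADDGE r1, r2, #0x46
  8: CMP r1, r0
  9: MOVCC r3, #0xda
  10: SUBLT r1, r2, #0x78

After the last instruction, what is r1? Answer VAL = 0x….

VAL = 0x69

[0] flags=0010 → (cmp)
[1] flags=0010 MI?F → skip
[2] flags=0010 HI?T → r0=0x29
[3] flags=0010 EQ?F → skip
[4] flags=1001 → (cmp)
[5] flags=1001 VC?F → skip
[6] flags=1001 GE?T → r1=0x72
[7] flags=1001 GE?T → r1=0x69
[8] flags=0010 → (cmp)
[9] flags=0010 CC?F → skip
[10] flags=0010 LT?F → skip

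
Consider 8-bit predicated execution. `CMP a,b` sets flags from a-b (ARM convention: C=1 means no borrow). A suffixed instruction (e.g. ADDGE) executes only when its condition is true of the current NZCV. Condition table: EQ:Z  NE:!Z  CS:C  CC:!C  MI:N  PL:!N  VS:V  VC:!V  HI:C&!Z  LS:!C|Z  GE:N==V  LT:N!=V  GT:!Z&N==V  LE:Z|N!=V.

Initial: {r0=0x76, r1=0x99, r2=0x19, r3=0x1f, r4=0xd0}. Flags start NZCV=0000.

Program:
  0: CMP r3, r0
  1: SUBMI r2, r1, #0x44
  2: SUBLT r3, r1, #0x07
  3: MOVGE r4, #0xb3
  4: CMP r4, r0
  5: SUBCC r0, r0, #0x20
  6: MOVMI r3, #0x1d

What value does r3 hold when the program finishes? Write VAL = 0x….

VAL = 0x92

[0] flags=1000 → (cmp)
[1] flags=1000 MI?T → r2=0x55
[2] flags=1000 LT?T → r3=0x92
[3] flags=1000 GE?F → skip
[4] flags=0011 → (cmp)
[5] flags=0011 CC?F → skip
[6] flags=0011 MI?F → skip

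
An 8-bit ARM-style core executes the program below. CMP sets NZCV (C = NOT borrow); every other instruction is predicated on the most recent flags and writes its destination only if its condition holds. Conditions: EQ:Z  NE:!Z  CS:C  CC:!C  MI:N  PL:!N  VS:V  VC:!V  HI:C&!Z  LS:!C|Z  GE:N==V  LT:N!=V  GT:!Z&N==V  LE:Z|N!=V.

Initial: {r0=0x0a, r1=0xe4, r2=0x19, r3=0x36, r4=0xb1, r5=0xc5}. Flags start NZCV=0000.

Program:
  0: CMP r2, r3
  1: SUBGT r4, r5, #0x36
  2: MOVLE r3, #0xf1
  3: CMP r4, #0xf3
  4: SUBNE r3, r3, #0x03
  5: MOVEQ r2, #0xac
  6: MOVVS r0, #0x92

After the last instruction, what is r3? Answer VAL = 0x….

[0] flags=1000 → (cmp)
[1] flags=1000 GT?F → skip
[2] flags=1000 LE?T → r3=0xf1
[3] flags=1000 → (cmp)
[4] flags=1000 NE?T → r3=0xee
[5] flags=1000 EQ?F → skip
[6] flags=1000 VS?F → skip

VAL = 0xee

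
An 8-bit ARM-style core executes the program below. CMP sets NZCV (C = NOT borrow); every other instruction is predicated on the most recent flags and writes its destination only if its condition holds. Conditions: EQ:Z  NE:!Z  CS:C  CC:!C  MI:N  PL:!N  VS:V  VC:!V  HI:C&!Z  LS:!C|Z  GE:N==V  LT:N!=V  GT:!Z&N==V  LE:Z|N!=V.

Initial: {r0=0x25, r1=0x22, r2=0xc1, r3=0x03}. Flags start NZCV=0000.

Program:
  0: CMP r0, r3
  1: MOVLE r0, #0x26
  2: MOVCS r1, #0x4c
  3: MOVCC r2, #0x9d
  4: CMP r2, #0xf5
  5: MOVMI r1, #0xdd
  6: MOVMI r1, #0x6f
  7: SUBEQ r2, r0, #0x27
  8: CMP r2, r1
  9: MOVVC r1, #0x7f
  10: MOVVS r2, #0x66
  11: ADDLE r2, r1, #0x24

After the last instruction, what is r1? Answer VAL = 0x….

VAL = 0x6f

0: ✓ CMP  NZCV=0010
1: · MOVLE
2: ✓ MOVCS  r1←0x4c
3: · MOVCC
4: ✓ CMP  NZCV=1000
5: ✓ MOVMI  r1←0xdd
6: ✓ MOVMI  r1←0x6f
7: · SUBEQ
8: ✓ CMP  NZCV=0011
9: · MOVVC
10: ✓ MOVVS  r2←0x66
11: ✓ ADDLE  r2←0x93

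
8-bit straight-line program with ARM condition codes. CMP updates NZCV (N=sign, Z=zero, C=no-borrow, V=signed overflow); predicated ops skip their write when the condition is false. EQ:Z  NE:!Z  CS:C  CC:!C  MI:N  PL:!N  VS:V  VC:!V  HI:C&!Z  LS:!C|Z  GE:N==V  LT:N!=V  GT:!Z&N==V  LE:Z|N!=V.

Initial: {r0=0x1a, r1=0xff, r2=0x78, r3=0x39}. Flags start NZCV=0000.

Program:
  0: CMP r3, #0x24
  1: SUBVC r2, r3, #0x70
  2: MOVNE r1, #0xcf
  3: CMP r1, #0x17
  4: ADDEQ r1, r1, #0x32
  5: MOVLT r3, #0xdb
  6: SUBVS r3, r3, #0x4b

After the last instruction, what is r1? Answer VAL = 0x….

0: ✓ CMP  NZCV=0010
1: ✓ SUBVC  r2←0xc9
2: ✓ MOVNE  r1←0xcf
3: ✓ CMP  NZCV=1010
4: · ADDEQ
5: ✓ MOVLT  r3←0xdb
6: · SUBVS

VAL = 0xcf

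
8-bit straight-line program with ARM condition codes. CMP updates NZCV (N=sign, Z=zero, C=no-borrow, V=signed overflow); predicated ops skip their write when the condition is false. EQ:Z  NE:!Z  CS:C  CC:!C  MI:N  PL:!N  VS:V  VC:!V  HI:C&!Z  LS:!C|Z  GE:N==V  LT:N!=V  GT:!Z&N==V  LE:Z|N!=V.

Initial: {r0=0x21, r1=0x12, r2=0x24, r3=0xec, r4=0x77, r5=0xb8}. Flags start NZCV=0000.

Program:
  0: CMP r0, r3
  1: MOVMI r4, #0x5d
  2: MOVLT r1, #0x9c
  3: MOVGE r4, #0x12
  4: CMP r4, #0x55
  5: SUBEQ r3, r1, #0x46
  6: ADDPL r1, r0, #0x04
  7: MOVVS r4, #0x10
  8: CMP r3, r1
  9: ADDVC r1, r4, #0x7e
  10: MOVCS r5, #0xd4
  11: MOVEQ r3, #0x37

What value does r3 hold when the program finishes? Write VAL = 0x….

[0] flags=0000 → (cmp)
[1] flags=0000 MI?F → skip
[2] flags=0000 LT?F → skip
[3] flags=0000 GE?T → r4=0x12
[4] flags=1000 → (cmp)
[5] flags=1000 EQ?F → skip
[6] flags=1000 PL?F → skip
[7] flags=1000 VS?F → skip
[8] flags=1010 → (cmp)
[9] flags=1010 VC?T → r1=0x90
[10] flags=1010 CS?T → r5=0xd4
[11] flags=1010 EQ?F → skip

VAL = 0xec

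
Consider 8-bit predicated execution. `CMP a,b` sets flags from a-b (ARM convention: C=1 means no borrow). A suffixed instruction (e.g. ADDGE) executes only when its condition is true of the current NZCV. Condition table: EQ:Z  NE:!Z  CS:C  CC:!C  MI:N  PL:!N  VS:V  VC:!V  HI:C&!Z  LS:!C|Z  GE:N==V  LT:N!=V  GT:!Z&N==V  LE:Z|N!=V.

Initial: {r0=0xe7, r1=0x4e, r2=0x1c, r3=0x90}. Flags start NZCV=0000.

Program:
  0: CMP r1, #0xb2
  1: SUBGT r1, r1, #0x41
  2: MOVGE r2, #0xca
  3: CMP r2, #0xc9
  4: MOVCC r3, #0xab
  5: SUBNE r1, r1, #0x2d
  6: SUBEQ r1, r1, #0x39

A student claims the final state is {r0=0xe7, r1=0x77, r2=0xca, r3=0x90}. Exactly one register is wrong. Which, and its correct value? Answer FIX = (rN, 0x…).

[0] flags=1001 → (cmp)
[1] flags=1001 GT?T → r1=0x0d
[2] flags=1001 GE?T → r2=0xca
[3] flags=0010 → (cmp)
[4] flags=0010 CC?F → skip
[5] flags=0010 NE?T → r1=0xe0
[6] flags=0010 EQ?F → skip

FIX = (r1, 0xe0)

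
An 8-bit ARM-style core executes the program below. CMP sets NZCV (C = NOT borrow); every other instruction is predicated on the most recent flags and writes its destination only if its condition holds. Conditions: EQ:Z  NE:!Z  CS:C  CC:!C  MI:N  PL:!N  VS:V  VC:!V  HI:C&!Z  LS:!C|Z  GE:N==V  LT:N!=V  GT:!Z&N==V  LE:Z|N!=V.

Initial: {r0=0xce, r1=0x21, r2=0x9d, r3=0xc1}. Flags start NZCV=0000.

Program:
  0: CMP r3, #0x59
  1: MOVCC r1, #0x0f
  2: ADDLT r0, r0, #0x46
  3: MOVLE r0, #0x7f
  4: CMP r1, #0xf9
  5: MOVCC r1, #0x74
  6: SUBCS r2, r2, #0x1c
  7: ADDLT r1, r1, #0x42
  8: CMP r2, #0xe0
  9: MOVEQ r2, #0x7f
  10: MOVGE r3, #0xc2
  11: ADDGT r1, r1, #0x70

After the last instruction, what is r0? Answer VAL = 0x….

VAL = 0x7f

0: ✓ CMP  NZCV=0011
1: · MOVCC
2: ✓ ADDLT  r0←0x14
3: ✓ MOVLE  r0←0x7f
4: ✓ CMP  NZCV=0000
5: ✓ MOVCC  r1←0x74
6: · SUBCS
7: · ADDLT
8: ✓ CMP  NZCV=1000
9: · MOVEQ
10: · MOVGE
11: · ADDGT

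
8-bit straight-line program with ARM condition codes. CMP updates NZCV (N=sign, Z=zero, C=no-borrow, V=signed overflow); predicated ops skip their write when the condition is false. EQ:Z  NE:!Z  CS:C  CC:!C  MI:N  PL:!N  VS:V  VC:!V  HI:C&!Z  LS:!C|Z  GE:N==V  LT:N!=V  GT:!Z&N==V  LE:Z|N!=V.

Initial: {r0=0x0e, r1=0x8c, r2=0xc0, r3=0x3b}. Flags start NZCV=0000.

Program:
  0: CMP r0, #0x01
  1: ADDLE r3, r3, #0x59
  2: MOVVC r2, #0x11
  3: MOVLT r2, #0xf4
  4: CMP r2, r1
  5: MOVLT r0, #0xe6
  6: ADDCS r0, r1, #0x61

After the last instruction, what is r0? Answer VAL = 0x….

0: ✓ CMP  NZCV=0010
1: · ADDLE
2: ✓ MOVVC  r2←0x11
3: · MOVLT
4: ✓ CMP  NZCV=1001
5: · MOVLT
6: · ADDCS

VAL = 0x0e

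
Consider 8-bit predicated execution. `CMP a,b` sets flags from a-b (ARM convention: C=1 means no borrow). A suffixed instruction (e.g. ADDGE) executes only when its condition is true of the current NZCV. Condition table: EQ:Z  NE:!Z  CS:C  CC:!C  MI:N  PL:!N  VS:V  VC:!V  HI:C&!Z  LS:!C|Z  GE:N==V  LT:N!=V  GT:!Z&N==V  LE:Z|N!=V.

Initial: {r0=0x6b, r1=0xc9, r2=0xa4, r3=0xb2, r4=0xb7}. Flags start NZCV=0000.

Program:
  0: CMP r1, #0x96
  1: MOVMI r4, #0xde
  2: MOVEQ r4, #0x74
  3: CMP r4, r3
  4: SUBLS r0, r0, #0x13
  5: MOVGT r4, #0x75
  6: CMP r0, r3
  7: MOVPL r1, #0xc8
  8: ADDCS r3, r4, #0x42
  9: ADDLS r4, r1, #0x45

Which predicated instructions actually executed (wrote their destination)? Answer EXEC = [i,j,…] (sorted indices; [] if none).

0: ✓ CMP  NZCV=0010
1: · MOVMI
2: · MOVEQ
3: ✓ CMP  NZCV=0010
4: · SUBLS
5: ✓ MOVGT  r4←0x75
6: ✓ CMP  NZCV=1001
7: · MOVPL
8: · ADDCS
9: ✓ ADDLS  r4←0x0e

EXEC = [5,9]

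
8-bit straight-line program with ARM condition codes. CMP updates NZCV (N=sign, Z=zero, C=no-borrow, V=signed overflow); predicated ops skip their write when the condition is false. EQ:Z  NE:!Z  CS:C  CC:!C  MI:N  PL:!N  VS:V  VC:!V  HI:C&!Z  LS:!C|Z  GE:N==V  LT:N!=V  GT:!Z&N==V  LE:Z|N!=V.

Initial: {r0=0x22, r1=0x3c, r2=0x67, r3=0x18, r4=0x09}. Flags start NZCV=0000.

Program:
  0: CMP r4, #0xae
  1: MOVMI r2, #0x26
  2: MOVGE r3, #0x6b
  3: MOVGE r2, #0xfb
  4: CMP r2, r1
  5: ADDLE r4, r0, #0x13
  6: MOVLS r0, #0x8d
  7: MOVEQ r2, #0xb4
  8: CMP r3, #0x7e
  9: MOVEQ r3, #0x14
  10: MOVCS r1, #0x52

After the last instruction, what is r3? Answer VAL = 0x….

VAL = 0x6b

[0] flags=0000 → (cmp)
[1] flags=0000 MI?F → skip
[2] flags=0000 GE?T → r3=0x6b
[3] flags=0000 GE?T → r2=0xfb
[4] flags=1010 → (cmp)
[5] flags=1010 LE?T → r4=0x35
[6] flags=1010 LS?F → skip
[7] flags=1010 EQ?F → skip
[8] flags=1000 → (cmp)
[9] flags=1000 EQ?F → skip
[10] flags=1000 CS?F → skip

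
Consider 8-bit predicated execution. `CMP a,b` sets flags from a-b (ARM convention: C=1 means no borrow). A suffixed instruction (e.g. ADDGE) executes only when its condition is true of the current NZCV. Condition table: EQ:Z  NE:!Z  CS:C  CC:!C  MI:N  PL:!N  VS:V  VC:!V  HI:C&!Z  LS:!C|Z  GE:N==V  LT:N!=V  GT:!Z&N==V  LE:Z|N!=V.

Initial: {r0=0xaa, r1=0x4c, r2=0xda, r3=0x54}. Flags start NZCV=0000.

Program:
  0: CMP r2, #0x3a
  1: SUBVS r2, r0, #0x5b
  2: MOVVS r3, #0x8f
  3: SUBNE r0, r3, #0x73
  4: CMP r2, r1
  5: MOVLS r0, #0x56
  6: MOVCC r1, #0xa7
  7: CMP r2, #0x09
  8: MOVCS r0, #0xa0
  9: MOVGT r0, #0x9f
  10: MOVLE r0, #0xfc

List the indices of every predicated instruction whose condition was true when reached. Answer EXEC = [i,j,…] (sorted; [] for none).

[0] flags=1010 → (cmp)
[1] flags=1010 VS?F → skip
[2] flags=1010 VS?F → skip
[3] flags=1010 NE?T → r0=0xe1
[4] flags=1010 → (cmp)
[5] flags=1010 LS?F → skip
[6] flags=1010 CC?F → skip
[7] flags=1010 → (cmp)
[8] flags=1010 CS?T → r0=0xa0
[9] flags=1010 GT?F → skip
[10] flags=1010 LE?T → r0=0xfc

EXEC = [3,8,10]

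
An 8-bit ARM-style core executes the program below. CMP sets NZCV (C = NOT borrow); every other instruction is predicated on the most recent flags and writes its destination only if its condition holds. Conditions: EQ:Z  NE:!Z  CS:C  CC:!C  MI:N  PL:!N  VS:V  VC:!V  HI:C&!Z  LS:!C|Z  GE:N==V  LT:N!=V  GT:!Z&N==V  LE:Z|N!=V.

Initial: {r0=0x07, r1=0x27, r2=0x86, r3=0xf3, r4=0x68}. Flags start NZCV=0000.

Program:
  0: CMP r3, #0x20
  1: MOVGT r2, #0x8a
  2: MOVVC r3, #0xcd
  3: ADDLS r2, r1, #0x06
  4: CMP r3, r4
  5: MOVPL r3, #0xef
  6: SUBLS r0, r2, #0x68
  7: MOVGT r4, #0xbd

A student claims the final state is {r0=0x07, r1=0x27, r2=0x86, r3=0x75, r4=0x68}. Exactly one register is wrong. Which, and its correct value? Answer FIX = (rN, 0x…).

[0] flags=1010 → (cmp)
[1] flags=1010 GT?F → skip
[2] flags=1010 VC?T → r3=0xcd
[3] flags=1010 LS?F → skip
[4] flags=0011 → (cmp)
[5] flags=0011 PL?T → r3=0xef
[6] flags=0011 LS?F → skip
[7] flags=0011 GT?F → skip

FIX = (r3, 0xef)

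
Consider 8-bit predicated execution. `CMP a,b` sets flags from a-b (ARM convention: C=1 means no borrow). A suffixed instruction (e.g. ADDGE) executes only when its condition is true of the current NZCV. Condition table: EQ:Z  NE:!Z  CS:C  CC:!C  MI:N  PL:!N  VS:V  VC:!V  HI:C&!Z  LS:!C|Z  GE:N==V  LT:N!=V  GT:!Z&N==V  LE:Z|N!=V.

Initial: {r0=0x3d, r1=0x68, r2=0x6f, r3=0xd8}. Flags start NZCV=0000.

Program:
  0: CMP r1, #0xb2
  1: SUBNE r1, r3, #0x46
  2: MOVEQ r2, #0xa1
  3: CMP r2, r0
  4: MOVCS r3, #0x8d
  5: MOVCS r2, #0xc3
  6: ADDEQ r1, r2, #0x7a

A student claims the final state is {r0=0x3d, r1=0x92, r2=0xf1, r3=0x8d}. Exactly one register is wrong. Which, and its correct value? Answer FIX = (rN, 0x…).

[0] flags=1001 → (cmp)
[1] flags=1001 NE?T → r1=0x92
[2] flags=1001 EQ?F → skip
[3] flags=0010 → (cmp)
[4] flags=0010 CS?T → r3=0x8d
[5] flags=0010 CS?T → r2=0xc3
[6] flags=0010 EQ?F → skip

FIX = (r2, 0xc3)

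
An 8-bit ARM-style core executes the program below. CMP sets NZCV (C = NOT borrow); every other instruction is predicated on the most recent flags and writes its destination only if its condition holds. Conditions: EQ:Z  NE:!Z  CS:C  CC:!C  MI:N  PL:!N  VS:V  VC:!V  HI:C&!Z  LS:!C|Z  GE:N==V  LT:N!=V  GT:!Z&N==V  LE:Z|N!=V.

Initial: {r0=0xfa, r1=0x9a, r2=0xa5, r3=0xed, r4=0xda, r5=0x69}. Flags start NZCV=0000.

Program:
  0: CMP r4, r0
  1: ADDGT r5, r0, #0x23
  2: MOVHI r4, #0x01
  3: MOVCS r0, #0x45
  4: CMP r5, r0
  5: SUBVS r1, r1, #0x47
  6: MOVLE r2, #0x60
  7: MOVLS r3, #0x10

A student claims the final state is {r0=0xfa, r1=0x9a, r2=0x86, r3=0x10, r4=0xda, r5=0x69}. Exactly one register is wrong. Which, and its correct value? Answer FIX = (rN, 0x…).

0: ✓ CMP  NZCV=1000
1: · ADDGT
2: · MOVHI
3: · MOVCS
4: ✓ CMP  NZCV=0000
5: · SUBVS
6: · MOVLE
7: ✓ MOVLS  r3←0x10

FIX = (r2, 0xa5)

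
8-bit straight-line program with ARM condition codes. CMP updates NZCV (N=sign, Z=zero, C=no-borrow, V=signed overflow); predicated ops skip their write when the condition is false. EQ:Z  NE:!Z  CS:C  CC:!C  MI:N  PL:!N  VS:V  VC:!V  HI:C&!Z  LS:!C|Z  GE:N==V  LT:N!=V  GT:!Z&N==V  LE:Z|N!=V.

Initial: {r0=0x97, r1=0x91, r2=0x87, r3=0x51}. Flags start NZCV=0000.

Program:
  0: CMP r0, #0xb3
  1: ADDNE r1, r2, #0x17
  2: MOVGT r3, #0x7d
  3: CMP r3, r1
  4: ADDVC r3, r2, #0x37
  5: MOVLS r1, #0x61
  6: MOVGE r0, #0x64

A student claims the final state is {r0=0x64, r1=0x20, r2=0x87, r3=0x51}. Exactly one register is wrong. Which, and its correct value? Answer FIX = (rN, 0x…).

[0] flags=1000 → (cmp)
[1] flags=1000 NE?T → r1=0x9e
[2] flags=1000 GT?F → skip
[3] flags=1001 → (cmp)
[4] flags=1001 VC?F → skip
[5] flags=1001 LS?T → r1=0x61
[6] flags=1001 GE?T → r0=0x64

FIX = (r1, 0x61)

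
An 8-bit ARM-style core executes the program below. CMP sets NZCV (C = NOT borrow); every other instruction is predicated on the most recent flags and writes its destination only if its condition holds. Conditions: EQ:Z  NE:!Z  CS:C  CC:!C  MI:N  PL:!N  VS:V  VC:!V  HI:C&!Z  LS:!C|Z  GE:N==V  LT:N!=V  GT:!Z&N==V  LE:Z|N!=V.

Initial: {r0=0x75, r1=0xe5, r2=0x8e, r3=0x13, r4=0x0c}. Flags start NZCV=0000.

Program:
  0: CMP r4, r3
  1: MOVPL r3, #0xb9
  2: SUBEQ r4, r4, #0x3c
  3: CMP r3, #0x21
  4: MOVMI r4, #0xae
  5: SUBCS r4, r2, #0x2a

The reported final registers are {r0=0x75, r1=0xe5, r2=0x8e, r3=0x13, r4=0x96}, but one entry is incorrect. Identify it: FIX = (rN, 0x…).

0: ✓ CMP  NZCV=1000
1: · MOVPL
2: · SUBEQ
3: ✓ CMP  NZCV=1000
4: ✓ MOVMI  r4←0xae
5: · SUBCS

FIX = (r4, 0xae)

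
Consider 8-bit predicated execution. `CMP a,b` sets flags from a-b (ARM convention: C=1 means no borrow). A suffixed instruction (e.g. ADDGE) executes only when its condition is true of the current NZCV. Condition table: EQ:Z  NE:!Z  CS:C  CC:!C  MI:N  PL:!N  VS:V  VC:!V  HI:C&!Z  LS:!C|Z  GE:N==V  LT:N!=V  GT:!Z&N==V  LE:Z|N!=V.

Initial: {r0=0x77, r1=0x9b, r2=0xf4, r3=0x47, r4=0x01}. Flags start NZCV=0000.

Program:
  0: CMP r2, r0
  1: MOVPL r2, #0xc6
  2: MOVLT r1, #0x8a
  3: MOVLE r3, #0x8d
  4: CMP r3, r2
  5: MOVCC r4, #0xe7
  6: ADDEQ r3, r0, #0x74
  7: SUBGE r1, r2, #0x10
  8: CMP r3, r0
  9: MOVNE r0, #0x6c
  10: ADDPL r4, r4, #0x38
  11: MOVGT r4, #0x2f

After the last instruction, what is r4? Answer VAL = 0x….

0: ✓ CMP  NZCV=0011
1: ✓ MOVPL  r2←0xc6
2: ✓ MOVLT  r1←0x8a
3: ✓ MOVLE  r3←0x8d
4: ✓ CMP  NZCV=1000
5: ✓ MOVCC  r4←0xe7
6: · ADDEQ
7: · SUBGE
8: ✓ CMP  NZCV=0011
9: ✓ MOVNE  r0←0x6c
10: ✓ ADDPL  r4←0x1f
11: · MOVGT

VAL = 0x1f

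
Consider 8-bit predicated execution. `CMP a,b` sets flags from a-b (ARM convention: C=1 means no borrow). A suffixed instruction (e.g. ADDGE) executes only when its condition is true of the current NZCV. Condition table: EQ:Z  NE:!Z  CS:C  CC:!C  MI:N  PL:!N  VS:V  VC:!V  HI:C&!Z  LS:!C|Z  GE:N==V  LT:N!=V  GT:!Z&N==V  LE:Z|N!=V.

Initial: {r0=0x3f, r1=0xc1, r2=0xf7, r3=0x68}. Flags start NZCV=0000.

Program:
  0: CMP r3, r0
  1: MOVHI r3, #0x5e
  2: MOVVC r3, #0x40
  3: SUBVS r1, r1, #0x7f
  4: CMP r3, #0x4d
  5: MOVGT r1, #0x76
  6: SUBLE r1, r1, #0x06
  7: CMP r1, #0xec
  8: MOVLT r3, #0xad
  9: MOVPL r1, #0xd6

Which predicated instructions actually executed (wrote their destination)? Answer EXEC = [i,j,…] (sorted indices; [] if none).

EXEC = [1,2,6,8]

[0] flags=0010 → (cmp)
[1] flags=0010 HI?T → r3=0x5e
[2] flags=0010 VC?T → r3=0x40
[3] flags=0010 VS?F → skip
[4] flags=1000 → (cmp)
[5] flags=1000 GT?F → skip
[6] flags=1000 LE?T → r1=0xbb
[7] flags=1000 → (cmp)
[8] flags=1000 LT?T → r3=0xad
[9] flags=1000 PL?F → skip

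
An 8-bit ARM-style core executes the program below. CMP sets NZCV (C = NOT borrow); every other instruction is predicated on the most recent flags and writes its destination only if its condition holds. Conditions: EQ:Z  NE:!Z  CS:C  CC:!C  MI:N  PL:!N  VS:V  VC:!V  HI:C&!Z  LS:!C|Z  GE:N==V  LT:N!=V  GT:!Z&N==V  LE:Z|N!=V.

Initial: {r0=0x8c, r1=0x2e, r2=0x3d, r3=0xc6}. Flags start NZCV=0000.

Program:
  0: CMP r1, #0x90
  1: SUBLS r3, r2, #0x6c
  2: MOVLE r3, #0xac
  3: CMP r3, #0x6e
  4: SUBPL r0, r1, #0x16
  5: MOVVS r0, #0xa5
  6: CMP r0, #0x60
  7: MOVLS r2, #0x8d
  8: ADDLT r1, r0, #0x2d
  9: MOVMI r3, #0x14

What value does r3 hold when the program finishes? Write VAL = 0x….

0: ✓ CMP  NZCV=1001
1: ✓ SUBLS  r3←0xd1
2: · MOVLE
3: ✓ CMP  NZCV=0011
4: ✓ SUBPL  r0←0x18
5: ✓ MOVVS  r0←0xa5
6: ✓ CMP  NZCV=0011
7: · MOVLS
8: ✓ ADDLT  r1←0xd2
9: · MOVMI

VAL = 0xd1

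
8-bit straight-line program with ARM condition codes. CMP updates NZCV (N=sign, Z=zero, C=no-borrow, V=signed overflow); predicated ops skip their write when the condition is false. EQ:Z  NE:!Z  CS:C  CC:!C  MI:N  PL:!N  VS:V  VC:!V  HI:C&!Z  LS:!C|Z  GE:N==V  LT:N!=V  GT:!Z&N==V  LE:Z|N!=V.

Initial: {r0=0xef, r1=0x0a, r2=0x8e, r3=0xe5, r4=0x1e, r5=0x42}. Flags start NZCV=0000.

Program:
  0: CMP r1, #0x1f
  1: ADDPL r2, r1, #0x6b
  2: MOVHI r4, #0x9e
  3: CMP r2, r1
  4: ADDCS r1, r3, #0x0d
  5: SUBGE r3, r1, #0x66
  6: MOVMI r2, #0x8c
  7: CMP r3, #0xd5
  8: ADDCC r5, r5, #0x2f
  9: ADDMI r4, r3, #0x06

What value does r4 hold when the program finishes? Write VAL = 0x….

[0] flags=1000 → (cmp)
[1] flags=1000 PL?F → skip
[2] flags=1000 HI?F → skip
[3] flags=1010 → (cmp)
[4] flags=1010 CS?T → r1=0xf2
[5] flags=1010 GE?F → skip
[6] flags=1010 MI?T → r2=0x8c
[7] flags=0010 → (cmp)
[8] flags=0010 CC?F → skip
[9] flags=0010 MI?F → skip

VAL = 0x1e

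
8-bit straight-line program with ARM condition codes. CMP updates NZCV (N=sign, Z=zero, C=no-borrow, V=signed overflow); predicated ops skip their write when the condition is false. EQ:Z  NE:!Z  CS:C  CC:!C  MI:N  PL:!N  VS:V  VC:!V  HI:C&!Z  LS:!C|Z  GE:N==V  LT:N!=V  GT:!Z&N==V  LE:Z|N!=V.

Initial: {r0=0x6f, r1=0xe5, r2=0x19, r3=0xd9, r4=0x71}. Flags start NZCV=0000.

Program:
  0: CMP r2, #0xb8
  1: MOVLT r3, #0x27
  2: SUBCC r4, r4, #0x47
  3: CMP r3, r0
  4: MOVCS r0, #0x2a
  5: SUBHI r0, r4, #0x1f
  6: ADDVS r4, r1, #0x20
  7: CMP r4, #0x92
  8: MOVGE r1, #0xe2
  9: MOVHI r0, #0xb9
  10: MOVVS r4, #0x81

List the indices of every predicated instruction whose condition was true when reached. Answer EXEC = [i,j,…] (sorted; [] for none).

[0] flags=0000 → (cmp)
[1] flags=0000 LT?F → skip
[2] flags=0000 CC?T → r4=0x2a
[3] flags=0011 → (cmp)
[4] flags=0011 CS?T → r0=0x2a
[5] flags=0011 HI?T → r0=0x0b
[6] flags=0011 VS?T → r4=0x05
[7] flags=0000 → (cmp)
[8] flags=0000 GE?T → r1=0xe2
[9] flags=0000 HI?F → skip
[10] flags=0000 VS?F → skip

EXEC = [2,4,5,6,8]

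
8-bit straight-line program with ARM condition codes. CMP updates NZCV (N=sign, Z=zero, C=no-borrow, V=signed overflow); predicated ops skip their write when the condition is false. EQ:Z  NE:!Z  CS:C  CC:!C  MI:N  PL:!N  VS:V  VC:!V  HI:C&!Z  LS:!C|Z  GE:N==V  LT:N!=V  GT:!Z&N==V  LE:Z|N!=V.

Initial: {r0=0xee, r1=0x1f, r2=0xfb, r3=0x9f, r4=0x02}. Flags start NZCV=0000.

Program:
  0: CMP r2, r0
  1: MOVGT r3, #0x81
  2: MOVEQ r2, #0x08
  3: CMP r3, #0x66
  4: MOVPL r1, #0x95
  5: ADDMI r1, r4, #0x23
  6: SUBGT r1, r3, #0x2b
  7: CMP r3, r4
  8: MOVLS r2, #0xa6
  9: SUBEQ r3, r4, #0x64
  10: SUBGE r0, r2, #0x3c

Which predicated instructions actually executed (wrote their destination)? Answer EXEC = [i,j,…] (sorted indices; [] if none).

[0] flags=0010 → (cmp)
[1] flags=0010 GT?T → r3=0x81
[2] flags=0010 EQ?F → skip
[3] flags=0011 → (cmp)
[4] flags=0011 PL?T → r1=0x95
[5] flags=0011 MI?F → skip
[6] flags=0011 GT?F → skip
[7] flags=0011 → (cmp)
[8] flags=0011 LS?F → skip
[9] flags=0011 EQ?F → skip
[10] flags=0011 GE?F → skip

EXEC = [1,4]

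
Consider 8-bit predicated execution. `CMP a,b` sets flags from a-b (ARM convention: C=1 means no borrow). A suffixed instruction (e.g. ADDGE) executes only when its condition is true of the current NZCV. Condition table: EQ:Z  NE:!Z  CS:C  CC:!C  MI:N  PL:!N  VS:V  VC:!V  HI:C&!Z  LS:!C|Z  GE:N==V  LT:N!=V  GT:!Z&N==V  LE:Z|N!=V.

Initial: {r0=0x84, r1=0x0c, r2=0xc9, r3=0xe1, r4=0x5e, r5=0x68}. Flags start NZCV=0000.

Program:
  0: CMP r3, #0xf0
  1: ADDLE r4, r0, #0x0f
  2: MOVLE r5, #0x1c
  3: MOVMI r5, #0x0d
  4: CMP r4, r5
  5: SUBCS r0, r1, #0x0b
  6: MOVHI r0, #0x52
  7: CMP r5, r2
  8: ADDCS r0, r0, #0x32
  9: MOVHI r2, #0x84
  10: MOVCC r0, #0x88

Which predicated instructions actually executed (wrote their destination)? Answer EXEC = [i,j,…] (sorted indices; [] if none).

EXEC = [1,2,3,5,6,10]

[0] flags=1000 → (cmp)
[1] flags=1000 LE?T → r4=0x93
[2] flags=1000 LE?T → r5=0x1c
[3] flags=1000 MI?T → r5=0x0d
[4] flags=1010 → (cmp)
[5] flags=1010 CS?T → r0=0x01
[6] flags=1010 HI?T → r0=0x52
[7] flags=0000 → (cmp)
[8] flags=0000 CS?F → skip
[9] flags=0000 HI?F → skip
[10] flags=0000 CC?T → r0=0x88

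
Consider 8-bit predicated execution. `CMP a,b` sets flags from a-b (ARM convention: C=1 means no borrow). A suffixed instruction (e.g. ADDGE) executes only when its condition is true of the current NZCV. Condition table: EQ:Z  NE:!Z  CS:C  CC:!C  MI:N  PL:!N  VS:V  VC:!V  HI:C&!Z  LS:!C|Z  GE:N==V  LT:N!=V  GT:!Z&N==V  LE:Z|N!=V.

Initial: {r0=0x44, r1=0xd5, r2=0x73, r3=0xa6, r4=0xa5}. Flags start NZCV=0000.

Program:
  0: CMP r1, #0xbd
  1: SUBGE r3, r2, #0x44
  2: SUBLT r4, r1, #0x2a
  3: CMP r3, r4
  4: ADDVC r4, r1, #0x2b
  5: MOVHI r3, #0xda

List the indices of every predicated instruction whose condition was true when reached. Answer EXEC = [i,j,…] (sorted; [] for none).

EXEC = [1]

0: ✓ CMP  NZCV=0010
1: ✓ SUBGE  r3←0x2f
2: · SUBLT
3: ✓ CMP  NZCV=1001
4: · ADDVC
5: · MOVHI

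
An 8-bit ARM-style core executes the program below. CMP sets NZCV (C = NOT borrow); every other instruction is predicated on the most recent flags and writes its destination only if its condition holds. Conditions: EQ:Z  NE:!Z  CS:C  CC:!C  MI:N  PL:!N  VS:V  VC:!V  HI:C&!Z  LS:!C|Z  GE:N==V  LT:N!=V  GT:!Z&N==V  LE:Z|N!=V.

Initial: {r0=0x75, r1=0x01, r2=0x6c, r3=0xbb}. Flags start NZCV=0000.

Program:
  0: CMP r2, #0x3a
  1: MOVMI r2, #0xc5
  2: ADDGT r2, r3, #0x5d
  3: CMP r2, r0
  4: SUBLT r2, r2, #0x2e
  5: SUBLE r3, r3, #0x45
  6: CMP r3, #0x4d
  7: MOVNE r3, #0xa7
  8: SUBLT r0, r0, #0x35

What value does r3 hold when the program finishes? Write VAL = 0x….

VAL = 0xa7

[0] flags=0010 → (cmp)
[1] flags=0010 MI?F → skip
[2] flags=0010 GT?T → r2=0x18
[3] flags=1000 → (cmp)
[4] flags=1000 LT?T → r2=0xea
[5] flags=1000 LE?T → r3=0x76
[6] flags=0010 → (cmp)
[7] flags=0010 NE?T → r3=0xa7
[8] flags=0010 LT?F → skip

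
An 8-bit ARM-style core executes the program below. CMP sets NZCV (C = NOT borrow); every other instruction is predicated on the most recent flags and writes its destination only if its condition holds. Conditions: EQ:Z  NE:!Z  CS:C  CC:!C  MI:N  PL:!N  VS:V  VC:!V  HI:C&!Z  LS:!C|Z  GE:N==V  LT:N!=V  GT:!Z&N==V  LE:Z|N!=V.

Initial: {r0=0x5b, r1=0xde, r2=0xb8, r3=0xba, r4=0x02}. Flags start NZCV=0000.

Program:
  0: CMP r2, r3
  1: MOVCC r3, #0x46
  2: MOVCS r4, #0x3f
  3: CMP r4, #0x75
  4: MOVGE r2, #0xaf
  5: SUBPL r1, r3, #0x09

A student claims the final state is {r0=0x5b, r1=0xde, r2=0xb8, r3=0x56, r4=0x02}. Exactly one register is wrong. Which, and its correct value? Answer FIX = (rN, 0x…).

0: ✓ CMP  NZCV=1000
1: ✓ MOVCC  r3←0x46
2: · MOVCS
3: ✓ CMP  NZCV=1000
4: · MOVGE
5: · SUBPL

FIX = (r3, 0x46)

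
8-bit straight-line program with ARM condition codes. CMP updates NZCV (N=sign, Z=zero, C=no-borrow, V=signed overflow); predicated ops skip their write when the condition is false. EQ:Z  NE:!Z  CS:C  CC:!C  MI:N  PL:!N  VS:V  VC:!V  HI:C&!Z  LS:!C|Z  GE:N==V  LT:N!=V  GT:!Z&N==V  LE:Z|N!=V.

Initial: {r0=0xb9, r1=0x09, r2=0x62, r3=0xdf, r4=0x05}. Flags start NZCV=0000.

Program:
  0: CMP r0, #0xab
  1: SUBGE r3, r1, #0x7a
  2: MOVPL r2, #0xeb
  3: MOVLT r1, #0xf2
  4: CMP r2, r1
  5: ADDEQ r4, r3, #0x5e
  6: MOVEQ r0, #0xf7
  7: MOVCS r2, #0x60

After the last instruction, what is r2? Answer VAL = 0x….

VAL = 0x60

0: ✓ CMP  NZCV=0010
1: ✓ SUBGE  r3←0x8f
2: ✓ MOVPL  r2←0xeb
3: · MOVLT
4: ✓ CMP  NZCV=1010
5: · ADDEQ
6: · MOVEQ
7: ✓ MOVCS  r2←0x60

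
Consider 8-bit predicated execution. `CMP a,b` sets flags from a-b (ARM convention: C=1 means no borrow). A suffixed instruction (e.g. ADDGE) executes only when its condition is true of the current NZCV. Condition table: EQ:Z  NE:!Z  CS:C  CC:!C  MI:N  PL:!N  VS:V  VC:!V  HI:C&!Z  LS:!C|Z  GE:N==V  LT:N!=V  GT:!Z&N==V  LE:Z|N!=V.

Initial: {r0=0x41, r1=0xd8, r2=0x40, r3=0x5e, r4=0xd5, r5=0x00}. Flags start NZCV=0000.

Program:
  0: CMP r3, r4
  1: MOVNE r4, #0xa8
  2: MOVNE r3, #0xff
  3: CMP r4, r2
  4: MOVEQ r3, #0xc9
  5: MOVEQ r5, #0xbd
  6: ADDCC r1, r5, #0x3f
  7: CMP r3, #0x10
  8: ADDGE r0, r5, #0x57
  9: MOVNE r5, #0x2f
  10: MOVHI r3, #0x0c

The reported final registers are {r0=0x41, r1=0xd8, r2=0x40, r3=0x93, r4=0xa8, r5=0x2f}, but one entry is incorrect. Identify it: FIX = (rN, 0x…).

0: ✓ CMP  NZCV=1001
1: ✓ MOVNE  r4←0xa8
2: ✓ MOVNE  r3←0xff
3: ✓ CMP  NZCV=0011
4: · MOVEQ
5: · MOVEQ
6: · ADDCC
7: ✓ CMP  NZCV=1010
8: · ADDGE
9: ✓ MOVNE  r5←0x2f
10: ✓ MOVHI  r3←0x0c

FIX = (r3, 0x0c)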